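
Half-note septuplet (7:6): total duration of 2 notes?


Septuplet: 7 notes occupy the space of 6 half notes
Space = 6 × 2 = 12 beats
Each septuplet note = 12 / 7 = 12/7 beats
2 notes = 2 × 12/7 = 24/7
= 24/7 beats


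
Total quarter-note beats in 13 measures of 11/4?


Solution.
Time signature 11/4: the bottom number 4 means the quarter note gets one count
The top number 11 means 11 quarter-note beats per measure
Total = 11 × 13 measures
= 143 quarter-note beats


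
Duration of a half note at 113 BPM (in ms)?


Reasoning:
One quarter-note beat = 60000 / BPM = 60000 / 113 ms
Half note = 2 × quarter note
Duration = 2 × 60000 / 113 = 120000 / 113
= 1061.9 ms


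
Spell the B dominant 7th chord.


Solution.
Dominant 7th chord = root + major 3rd + perfect 5th + minor 7th
Seventh chords stack in thirds, so the letter names are B-D-F-A
Root: B
Major 3rd above B: D#
Perfect 5th above B: F#
Minor 7th above B: A
Chord = B D# F# A


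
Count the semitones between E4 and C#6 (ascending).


Step by step:
Absolute semitone position = octave×12 + chromatic position
E4: 4×12 + 4 = 52
C#6: 6×12 + 1 = 73
Difference = 73 - 52 = 21
= 21 semitones


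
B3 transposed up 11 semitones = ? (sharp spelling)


B3: chromatic position 11 in octave 3 → absolute = 3×12 + 11 = 47
Transpose up 11: 47 + 11 = 58
58 = 4×12 + 10 → A# in octave 4
Result = A#4


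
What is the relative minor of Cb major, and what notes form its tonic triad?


Let's work it out.
The relative minor shares the major's key signature and starts on its 6th degree
6th degree = a major 6th above the tonic; a major 6th above Cb is Ab
→ relative minor of Cb major is Ab minor
Tonic triad of Ab minor = root + minor 3rd + perfect 5th = Ab Cb Eb
= Ab minor; triad = Ab Cb Eb


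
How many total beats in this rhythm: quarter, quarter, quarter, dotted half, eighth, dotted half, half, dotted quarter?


Step by step:
Beat values:
  quarter = 1 beat
  quarter = 1 beat
  quarter = 1 beat
  dotted half = 3 beats
  eighth = 0.5 beats
  dotted half = 3 beats
  half = 2 beats
  dotted quarter = 1.5 beats
Sum = 1 + 1 + 1 + 3 + 0.5 + 3 + 2 + 1.5
= 13 beats


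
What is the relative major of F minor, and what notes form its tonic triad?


The relative major shares the key signature and is a minor 3rd above the minor tonic
A minor 3rd above F is Ab
→ relative major of F minor is Ab major
Tonic triad of Ab major = root + major 3rd + perfect 5th = Ab C Eb
= Ab major; triad = Ab C Eb


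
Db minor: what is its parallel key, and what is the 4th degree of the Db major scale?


Reasoning:
Parallel keys share the same tonic but differ in mode
Db minor → parallel is Db major
Db major scale: Db Eb F Gb Ab Bb C
= Db major; 4th degree = Gb


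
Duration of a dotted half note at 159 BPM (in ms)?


One quarter-note beat = 60000 / BPM = 60000 / 159 ms
Dotted half note = 3 × quarter note
Duration = 3 × 60000 / 159 = 180000 / 159
= 1132.1 ms


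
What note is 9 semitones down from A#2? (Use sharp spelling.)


Working:
A#2: chromatic position 10 in octave 2 → absolute = 2×12 + 10 = 34
Transpose down 9: 34 - 9 = 25
25 = 2×12 + 1 → C# in octave 2
Result = C#2


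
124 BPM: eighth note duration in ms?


Reasoning:
One quarter-note beat = 60000 / BPM = 60000 / 124 ms
Eighth note = 1/2 × quarter note
Duration = 1/2 × 60000 / 124 = 30000 / 124
= 241.9 ms


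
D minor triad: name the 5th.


Minor triad = root + minor 3rd (3 semitones) + perfect 5th (7 semitones)
A triad on D stacks thirds, so the chord tones use letter names D-F-A
Root: D
Minor 3rd above D: F
Perfect 5th above D: A
The 5th = A


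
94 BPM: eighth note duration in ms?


Working:
One quarter-note beat = 60000 / BPM = 60000 / 94 ms
Eighth note = 1/2 × quarter note
Duration = 1/2 × 60000 / 94 = 30000 / 94
= 319.1 ms


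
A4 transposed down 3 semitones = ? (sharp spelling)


A4: chromatic position 9 in octave 4 → absolute = 4×12 + 9 = 57
Transpose down 3: 57 - 3 = 54
54 = 4×12 + 6 → F# in octave 4
Result = F#4


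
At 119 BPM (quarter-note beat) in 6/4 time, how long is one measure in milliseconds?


Quarter-note beat duration = 60000 / 119 ms
Beats per measure (6/4) = 6
One measure = 6 × 60000 / 119 = 360000 / 119 ms
= 3025.2 ms


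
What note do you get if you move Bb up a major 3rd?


Reasoning:
major 3rd: 3 letter names, 4 semitones
Letter: B + 2 → D
Pitch: Bb + 4 semitones, spelled as a D → D
= D


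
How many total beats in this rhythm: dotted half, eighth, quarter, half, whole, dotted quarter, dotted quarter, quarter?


Beat values:
  dotted half = 3 beats
  eighth = 0.5 beats
  quarter = 1 beat
  half = 2 beats
  whole = 4 beats
  dotted quarter = 1.5 beats
  dotted quarter = 1.5 beats
  quarter = 1 beat
Sum = 3 + 0.5 + 1 + 2 + 4 + 1.5 + 1.5 + 1
= 14.5 beats


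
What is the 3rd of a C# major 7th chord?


Working:
Major 7th chord = root + major 3rd + perfect 5th + major 7th
Seventh chords stack in thirds, so the letter names are C-E-G-B
Root: C#
Major 3rd above C#: E#
Perfect 5th above C#: G#
Major 7th above C#: B#
The 3rd = E#


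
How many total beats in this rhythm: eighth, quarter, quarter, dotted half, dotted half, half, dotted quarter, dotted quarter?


Solution.
Beat values:
  eighth = 0.5 beats
  quarter = 1 beat
  quarter = 1 beat
  dotted half = 3 beats
  dotted half = 3 beats
  half = 2 beats
  dotted quarter = 1.5 beats
  dotted quarter = 1.5 beats
Sum = 0.5 + 1 + 1 + 3 + 3 + 2 + 1.5 + 1.5
= 13.5 beats


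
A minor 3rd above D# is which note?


Let's work it out.
A 3rd spans 3 letter names, so from D we land on F
A minor 3rd = 3 semitones above D#
Spell F at that pitch: F#
= F#


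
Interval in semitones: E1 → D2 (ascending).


Reasoning:
Absolute semitone position = octave×12 + chromatic position
E1: 1×12 + 4 = 16
D2: 2×12 + 2 = 26
Difference = 26 - 16 = 10
= 10 semitones


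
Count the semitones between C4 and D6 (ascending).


Absolute semitone position = octave×12 + chromatic position
C4: 4×12 + 0 = 48
D6: 6×12 + 2 = 74
Difference = 74 - 48 = 26
= 26 semitones


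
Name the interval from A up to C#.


Letter names: A → C spans 3 letter names → a 3rd
Semitones: A → C# = 4 half-steps
A 3rd of 4 semitones is a major 3rd
= major 3rd


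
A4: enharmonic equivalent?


Let's work it out.
Enharmonic notes sound the same pitch but are spelled with different letter names
A and Bbb name the same pitch class
= Bbb4


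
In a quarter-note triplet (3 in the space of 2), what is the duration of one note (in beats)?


Step by step:
Triplet: 3 notes occupy the space of 2 quarter notes
Space = 2 × 1 = 2 beats
Each triplet note = 2 / 3 = 2/3 beats
= 2/3 beats


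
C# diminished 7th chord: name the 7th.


Step by step:
Diminished 7th chord = root + minor 3rd + diminished 5th + diminished 7th
Seventh chords stack in thirds, so the letter names are C-E-G-B
Root: C#
Minor 3rd above C#: E
Diminished 5th above C#: G
Diminished 7th above C#: Bb
The 7th = Bb


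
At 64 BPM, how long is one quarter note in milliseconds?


Let's work it out.
One quarter-note beat = 60000 / BPM = 60000 / 64 ms
Duration = 60000 / 64
= 937.5 ms


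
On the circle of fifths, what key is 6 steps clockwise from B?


Step by step:
Each clockwise step on the circle of fifths moves up a perfect 5th
From B: B → F#/Gb → Db → Ab → Eb → Bb → F
= F


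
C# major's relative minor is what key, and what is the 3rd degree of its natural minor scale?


Step by step:
The relative minor shares the major's key signature and starts on its 6th degree
6th degree = a major 6th above the tonic; a major 6th above C# is A#
→ relative minor of C# major is A# minor
A# natural minor scale: A# B# C# D# E# F# G#
= A# minor; 3rd degree = C#


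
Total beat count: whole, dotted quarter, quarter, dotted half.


Reasoning:
Beat values:
  whole = 4 beats
  dotted quarter = 1.5 beats
  quarter = 1 beat
  dotted half = 3 beats
Sum = 4 + 1.5 + 1 + 3
= 9.5 beats


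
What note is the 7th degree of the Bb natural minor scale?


Reasoning:
Natural minor scale pattern: W-H-W-W-H-W-W (2-1-2-2-1-2-2 semitones)
Starting from Bb:
  Bb + 2 semitones → C
  C + 1 semitone → Db
  Db + 2 semitones → Eb
  Eb + 2 semitones → F
  F + 1 semitone → Gb
  Gb + 2 semitones → Ab
  Ab + 2 semitones → Bb
Scale: Bb C Db Eb F Gb Ab
Degree 7 = Ab


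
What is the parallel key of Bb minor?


Parallel keys share the same tonic but differ in mode
Bb minor → parallel is Bb major
= Bb major


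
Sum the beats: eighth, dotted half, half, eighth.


Working:
Beat values:
  eighth = 0.5 beats
  dotted half = 3 beats
  half = 2 beats
  eighth = 0.5 beats
Sum = 0.5 + 3 + 2 + 0.5
= 6 beats


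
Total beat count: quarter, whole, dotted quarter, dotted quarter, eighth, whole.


Reasoning:
Beat values:
  quarter = 1 beat
  whole = 4 beats
  dotted quarter = 1.5 beats
  dotted quarter = 1.5 beats
  eighth = 0.5 beats
  whole = 4 beats
Sum = 1 + 4 + 1.5 + 1.5 + 0.5 + 4
= 12.5 beats


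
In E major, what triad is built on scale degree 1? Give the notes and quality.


E major scale: E F# G# A B C# D#
Diatonic triad on degree 1 stacks scale notes 1, 3, 5: E G# B
E→G# = 4 semitones; E→B = 7 semitones → major triad
= E G# B (major)


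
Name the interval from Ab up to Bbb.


Reasoning:
Letter names: A → B spans 2 letter names → a 2nd
Semitones: Ab → Bbb = 1 half-step
A 2nd of 1 semitone is a minor 2nd
= minor 2nd


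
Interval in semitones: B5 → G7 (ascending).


Absolute semitone position = octave×12 + chromatic position
B5: 5×12 + 11 = 71
G7: 7×12 + 7 = 91
Difference = 91 - 71 = 20
= 20 semitones


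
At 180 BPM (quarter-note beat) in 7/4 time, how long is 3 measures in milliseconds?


Solution.
Quarter-note beat duration = 60000 / 180 ms
Beats per measure (7/4) = 7
One measure = 7 × 60000 / 180 = 420000 / 180 ms
3 measures = 3 × 420000 / 180 = 1260000 / 180
= 7000.0 ms


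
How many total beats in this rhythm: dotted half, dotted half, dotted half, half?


Let's work it out.
Beat values:
  dotted half = 3 beats
  dotted half = 3 beats
  dotted half = 3 beats
  half = 2 beats
Sum = 3 + 3 + 3 + 2
= 11 beats


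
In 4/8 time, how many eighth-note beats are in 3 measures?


Let's work it out.
Time signature 4/8: the bottom number 8 means the eighth note gets one count
The top number 4 means 4 eighth-note beats per measure
Total = 4 × 3 measures
= 12 eighth-note beats


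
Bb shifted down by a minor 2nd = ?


Working:
minor 2nd: 2 letter names, 1 semitones
Letter: B - 1 → A
Pitch: Bb - 1 semitones, spelled as an A → A
= A


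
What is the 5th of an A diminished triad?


Reasoning:
Diminished triad = root + minor 3rd (3 semitones) + diminished 5th (6 semitones)
A triad on A stacks thirds, so the chord tones use letter names A-C-E
Root: A
Minor 3rd above A: C
Diminished 5th above A: Eb
The 5th = Eb


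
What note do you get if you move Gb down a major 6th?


major 6th: 6 letter names, 9 semitones
Letter: G - 5 → B
Pitch: Gb - 9 semitones, spelled as a B → Bbb
= Bbb


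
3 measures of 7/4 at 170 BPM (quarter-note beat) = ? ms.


Reasoning:
Quarter-note beat duration = 60000 / 170 ms
Beats per measure (7/4) = 7
One measure = 7 × 60000 / 170 = 420000 / 170 ms
3 measures = 3 × 420000 / 170 = 1260000 / 170
= 7411.8 ms


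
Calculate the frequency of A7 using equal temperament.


Step by step:
f = 440 × 2^(n/12) where n = semitones from A4
A7: 36 semitones from A4
f = 440 × 2^(36/12)
f = 3520.00 Hz


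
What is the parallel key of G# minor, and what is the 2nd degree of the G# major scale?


Solution.
Parallel keys share the same tonic but differ in mode
G# minor → parallel is G# major
G# major scale: G# A# B# C# D# E# F##
= G# major; 2nd degree = A#


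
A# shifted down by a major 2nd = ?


major 2nd: 2 letter names, 2 semitones
Letter: A - 1 → G
Pitch: A# - 2 semitones, spelled as a G → G#
= G#


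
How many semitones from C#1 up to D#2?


Working:
Absolute semitone position = octave×12 + chromatic position
C#1: 1×12 + 1 = 13
D#2: 2×12 + 3 = 27
Difference = 27 - 13 = 14
= 14 semitones


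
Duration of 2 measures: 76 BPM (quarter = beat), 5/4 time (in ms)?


Quarter-note beat duration = 60000 / 76 ms
Beats per measure (5/4) = 5
One measure = 5 × 60000 / 76 = 300000 / 76 ms
2 measures = 2 × 300000 / 76 = 600000 / 76
= 7894.7 ms


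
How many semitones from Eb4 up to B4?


Let's work it out.
Absolute semitone position = octave×12 + chromatic position
Eb4: 4×12 + 3 = 51
B4: 4×12 + 11 = 59
Difference = 59 - 51 = 8
= 8 semitones


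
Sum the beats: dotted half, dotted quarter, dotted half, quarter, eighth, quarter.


Working:
Beat values:
  dotted half = 3 beats
  dotted quarter = 1.5 beats
  dotted half = 3 beats
  quarter = 1 beat
  eighth = 0.5 beats
  quarter = 1 beat
Sum = 3 + 1.5 + 3 + 1 + 0.5 + 1
= 10 beats


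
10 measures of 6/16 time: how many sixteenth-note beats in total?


Time signature 6/16: the bottom number 16 means the sixteenth note gets one count
The top number 6 means 6 sixteenth-note beats per measure
Total = 6 × 10 measures
= 60 sixteenth-note beats


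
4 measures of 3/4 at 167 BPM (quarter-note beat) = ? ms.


Let's work it out.
Quarter-note beat duration = 60000 / 167 ms
Beats per measure (3/4) = 3
One measure = 3 × 60000 / 167 = 180000 / 167 ms
4 measures = 4 × 180000 / 167 = 720000 / 167
= 4311.4 ms


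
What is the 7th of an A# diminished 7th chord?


Let's work it out.
Diminished 7th chord = root + minor 3rd + diminished 5th + diminished 7th
Seventh chords stack in thirds, so the letter names are A-C-E-G
Root: A#
Minor 3rd above A#: C#
Diminished 5th above A#: E
Diminished 7th above A#: G
The 7th = G


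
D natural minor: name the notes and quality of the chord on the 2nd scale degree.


Step by step:
D natural minor scale: D E F G A Bb C
Diatonic triad on degree 2 stacks scale notes 2, 4, 6: E G Bb
E→G = 3 semitones; E→Bb = 6 semitones → diminished triad
= E G Bb (diminished)


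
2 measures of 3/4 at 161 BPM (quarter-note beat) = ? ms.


Quarter-note beat duration = 60000 / 161 ms
Beats per measure (3/4) = 3
One measure = 3 × 60000 / 161 = 180000 / 161 ms
2 measures = 2 × 180000 / 161 = 360000 / 161
= 2236.0 ms


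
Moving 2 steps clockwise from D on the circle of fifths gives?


Each clockwise step on the circle of fifths moves up a perfect 5th
From D: D → A → E
= E


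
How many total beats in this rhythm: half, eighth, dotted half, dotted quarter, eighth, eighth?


Solution.
Beat values:
  half = 2 beats
  eighth = 0.5 beats
  dotted half = 3 beats
  dotted quarter = 1.5 beats
  eighth = 0.5 beats
  eighth = 0.5 beats
Sum = 2 + 0.5 + 3 + 1.5 + 0.5 + 0.5
= 8 beats


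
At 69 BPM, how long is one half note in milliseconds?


Working:
One quarter-note beat = 60000 / BPM = 60000 / 69 ms
Half note = 2 × quarter note
Duration = 2 × 60000 / 69 = 120000 / 69
= 1739.1 ms


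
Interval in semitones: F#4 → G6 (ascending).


Solution.
Absolute semitone position = octave×12 + chromatic position
F#4: 4×12 + 6 = 54
G6: 6×12 + 7 = 79
Difference = 79 - 54 = 25
= 25 semitones


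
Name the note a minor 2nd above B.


Solution.
A 2nd spans 2 letter names, so from B we land on C
A minor 2nd = 1 semitone above B
Spell C at that pitch: C
= C


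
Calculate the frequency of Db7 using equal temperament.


Let's work it out.
f = 440 × 2^(n/12) where n = semitones from A4
Db7: 28 semitones from A4
f = 440 × 2^(28/12)
f = 2217.46 Hz


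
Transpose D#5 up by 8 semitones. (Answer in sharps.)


Let's work it out.
D#5: chromatic position 3 in octave 5 → absolute = 5×12 + 3 = 63
Transpose up 8: 63 + 8 = 71
71 = 5×12 + 11 → B in octave 5
Result = B5


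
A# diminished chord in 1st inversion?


Root position: A# C# E
1st inversion: move root up an octave
Bass note: C#
Notes (bottom to top) = C# E A#


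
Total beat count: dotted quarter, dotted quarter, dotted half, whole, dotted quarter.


Beat values:
  dotted quarter = 1.5 beats
  dotted quarter = 1.5 beats
  dotted half = 3 beats
  whole = 4 beats
  dotted quarter = 1.5 beats
Sum = 1.5 + 1.5 + 3 + 4 + 1.5
= 11.5 beats


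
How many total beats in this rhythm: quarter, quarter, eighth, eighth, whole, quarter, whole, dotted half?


Step by step:
Beat values:
  quarter = 1 beat
  quarter = 1 beat
  eighth = 0.5 beats
  eighth = 0.5 beats
  whole = 4 beats
  quarter = 1 beat
  whole = 4 beats
  dotted half = 3 beats
Sum = 1 + 1 + 0.5 + 0.5 + 4 + 1 + 4 + 3
= 15 beats


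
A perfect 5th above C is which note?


Let's work it out.
A 5th spans 5 letter names, so from C we land on G
A perfect 5th = 7 semitones above C
Spell G at that pitch: G
= G


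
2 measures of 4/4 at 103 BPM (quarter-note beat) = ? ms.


Quarter-note beat duration = 60000 / 103 ms
Beats per measure (4/4) = 4
One measure = 4 × 60000 / 103 = 240000 / 103 ms
2 measures = 2 × 240000 / 103 = 480000 / 103
= 4660.2 ms


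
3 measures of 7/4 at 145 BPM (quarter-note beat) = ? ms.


Working:
Quarter-note beat duration = 60000 / 145 ms
Beats per measure (7/4) = 7
One measure = 7 × 60000 / 145 = 420000 / 145 ms
3 measures = 3 × 420000 / 145 = 1260000 / 145
= 8689.7 ms


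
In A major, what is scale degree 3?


Reasoning:
Major scale pattern: W-W-H-W-W-W-H (2-2-1-2-2-2-1 semitones)
Starting from A:
  A + 2 semitones → B
  B + 2 semitones → C#
  C# + 1 semitone → D
  D + 2 semitones → E
  E + 2 semitones → F#
  F# + 2 semitones → G#
  G# + 1 semitone → A
Scale: A B C# D E F# G#
Degree 3 = C#


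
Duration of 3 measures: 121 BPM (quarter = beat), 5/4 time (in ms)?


Quarter-note beat duration = 60000 / 121 ms
Beats per measure (5/4) = 5
One measure = 5 × 60000 / 121 = 300000 / 121 ms
3 measures = 3 × 300000 / 121 = 900000 / 121
= 7438.0 ms


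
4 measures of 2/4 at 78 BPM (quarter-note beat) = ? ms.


Quarter-note beat duration = 60000 / 78 ms
Beats per measure (2/4) = 2
One measure = 2 × 60000 / 78 = 120000 / 78 ms
4 measures = 4 × 120000 / 78 = 480000 / 78
= 6153.8 ms


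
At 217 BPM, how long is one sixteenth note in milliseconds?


Step by step:
One quarter-note beat = 60000 / BPM = 60000 / 217 ms
Sixteenth note = 1/4 × quarter note
Duration = 1/4 × 60000 / 217 = 15000 / 217
= 69.1 ms


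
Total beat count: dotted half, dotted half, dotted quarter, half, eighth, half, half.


Working:
Beat values:
  dotted half = 3 beats
  dotted half = 3 beats
  dotted quarter = 1.5 beats
  half = 2 beats
  eighth = 0.5 beats
  half = 2 beats
  half = 2 beats
Sum = 3 + 3 + 1.5 + 2 + 0.5 + 2 + 2
= 14 beats


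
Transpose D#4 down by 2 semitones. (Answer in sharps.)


Reasoning:
D#4: chromatic position 3 in octave 4 → absolute = 4×12 + 3 = 51
Transpose down 2: 51 - 2 = 49
49 = 4×12 + 1 → C# in octave 4
Result = C#4


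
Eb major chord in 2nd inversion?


Reasoning:
Root position: Eb G Bb
2nd inversion: move root and 3rd up an octave
Bass note: Bb
Notes (bottom to top) = Bb Eb G


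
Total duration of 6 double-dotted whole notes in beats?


Step by step:
Base whole note = 4 beats
Dot 1 adds half the previous value: +2
Dot 2 adds half the previous value: +1
One double-dotted whole = 4 + 2 + 1 = 7
6 of them = 6 × 7 = 42
= 42 beats


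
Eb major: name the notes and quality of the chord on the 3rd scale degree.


Working:
Eb major scale: Eb F G Ab Bb C D
Diatonic triad on degree 3 stacks scale notes 3, 5, 7: G Bb D
G→Bb = 3 semitones; G→D = 7 semitones → minor triad
= G Bb D (minor)


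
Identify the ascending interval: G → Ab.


Let's work it out.
Letter names: G → A spans 2 letter names → a 2nd
Semitones: G → Ab = 1 half-step
A 2nd of 1 semitone is a minor 2nd
= minor 2nd


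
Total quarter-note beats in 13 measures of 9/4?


Reasoning:
Time signature 9/4: the bottom number 4 means the quarter note gets one count
The top number 9 means 9 quarter-note beats per measure
Total = 9 × 13 measures
= 117 quarter-note beats


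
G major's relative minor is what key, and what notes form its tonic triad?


Working:
The relative minor shares the major's key signature and starts on its 6th degree
6th degree = a major 6th above the tonic; a major 6th above G is E
→ relative minor of G major is E minor
Tonic triad of E minor = root + minor 3rd + perfect 5th = E G B
= E minor; triad = E G B


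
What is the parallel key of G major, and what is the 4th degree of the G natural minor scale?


Parallel keys share the same tonic but differ in mode
G major → parallel is G minor
G natural minor scale: G A Bb C D Eb F
= G minor; 4th degree = C


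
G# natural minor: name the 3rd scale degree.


Working:
Natural minor scale pattern: W-H-W-W-H-W-W (2-1-2-2-1-2-2 semitones)
Starting from G#:
  G# + 2 semitones → A#
  A# + 1 semitone → B
  B + 2 semitones → C#
  C# + 2 semitones → D#
  D# + 1 semitone → E
  E + 2 semitones → F#
  F# + 2 semitones → G#
Scale: G# A# B C# D# E F#
Degree 3 = B


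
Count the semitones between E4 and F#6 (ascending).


Reasoning:
Absolute semitone position = octave×12 + chromatic position
E4: 4×12 + 4 = 52
F#6: 6×12 + 6 = 78
Difference = 78 - 52 = 26
= 26 semitones


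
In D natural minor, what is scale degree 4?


Step by step:
Natural minor scale pattern: W-H-W-W-H-W-W (2-1-2-2-1-2-2 semitones)
Starting from D:
  D + 2 semitones → E
  E + 1 semitone → F
  F + 2 semitones → G
  G + 2 semitones → A
  A + 1 semitone → Bb
  Bb + 2 semitones → C
  C + 2 semitones → D
Scale: D E F G A Bb C
Degree 4 = G


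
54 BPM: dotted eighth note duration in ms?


One quarter-note beat = 60000 / BPM = 60000 / 54 ms
Dotted eighth note = 3/4 × quarter note
Duration = 3/4 × 60000 / 54 = 45000 / 54
= 833.3 ms


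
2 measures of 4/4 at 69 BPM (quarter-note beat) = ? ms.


Let's work it out.
Quarter-note beat duration = 60000 / 69 ms
Beats per measure (4/4) = 4
One measure = 4 × 60000 / 69 = 240000 / 69 ms
2 measures = 2 × 240000 / 69 = 480000 / 69
= 6956.5 ms


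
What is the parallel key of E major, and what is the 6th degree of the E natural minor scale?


Working:
Parallel keys share the same tonic but differ in mode
E major → parallel is E minor
E natural minor scale: E F# G A B C D
= E minor; 6th degree = C


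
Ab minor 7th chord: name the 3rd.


Working:
Minor 7th chord = root + minor 3rd + perfect 5th + minor 7th
Seventh chords stack in thirds, so the letter names are A-C-E-G
Root: Ab
Minor 3rd above Ab: Cb
Perfect 5th above Ab: Eb
Minor 7th above Ab: Gb
The 3rd = Cb


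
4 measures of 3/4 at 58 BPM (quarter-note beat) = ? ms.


Working:
Quarter-note beat duration = 60000 / 58 ms
Beats per measure (3/4) = 3
One measure = 3 × 60000 / 58 = 180000 / 58 ms
4 measures = 4 × 180000 / 58 = 720000 / 58
= 12413.8 ms


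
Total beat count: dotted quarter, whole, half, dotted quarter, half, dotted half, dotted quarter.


Beat values:
  dotted quarter = 1.5 beats
  whole = 4 beats
  half = 2 beats
  dotted quarter = 1.5 beats
  half = 2 beats
  dotted half = 3 beats
  dotted quarter = 1.5 beats
Sum = 1.5 + 4 + 2 + 1.5 + 2 + 3 + 1.5
= 15.5 beats


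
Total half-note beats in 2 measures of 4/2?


Solution.
Time signature 4/2: the bottom number 2 means the half note gets one count
The top number 4 means 4 half-note beats per measure
Total = 4 × 2 measures
= 8 half-note beats


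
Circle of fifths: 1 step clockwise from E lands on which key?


Let's work it out.
Each clockwise step on the circle of fifths moves up a perfect 5th
From E: E → B
= B


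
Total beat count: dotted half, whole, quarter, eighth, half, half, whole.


Solution.
Beat values:
  dotted half = 3 beats
  whole = 4 beats
  quarter = 1 beat
  eighth = 0.5 beats
  half = 2 beats
  half = 2 beats
  whole = 4 beats
Sum = 3 + 4 + 1 + 0.5 + 2 + 2 + 4
= 16.5 beats


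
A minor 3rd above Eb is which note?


A 3rd spans 3 letter names, so from E we land on G
A minor 3rd = 3 semitones above Eb
Spell G at that pitch: Gb
= Gb


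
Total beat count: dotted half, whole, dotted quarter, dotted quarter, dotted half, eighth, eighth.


Reasoning:
Beat values:
  dotted half = 3 beats
  whole = 4 beats
  dotted quarter = 1.5 beats
  dotted quarter = 1.5 beats
  dotted half = 3 beats
  eighth = 0.5 beats
  eighth = 0.5 beats
Sum = 3 + 4 + 1.5 + 1.5 + 3 + 0.5 + 0.5
= 14 beats


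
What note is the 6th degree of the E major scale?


Let's work it out.
Major scale pattern: W-W-H-W-W-W-H (2-2-1-2-2-2-1 semitones)
Starting from E:
  E + 2 semitones → F#
  F# + 2 semitones → G#
  G# + 1 semitone → A
  A + 2 semitones → B
  B + 2 semitones → C#
  C# + 2 semitones → D#
  D# + 1 semitone → E
Scale: E F# G# A B C# D#
Degree 6 = C#


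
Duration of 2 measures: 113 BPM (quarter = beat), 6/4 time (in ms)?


Reasoning:
Quarter-note beat duration = 60000 / 113 ms
Beats per measure (6/4) = 6
One measure = 6 × 60000 / 113 = 360000 / 113 ms
2 measures = 2 × 360000 / 113 = 720000 / 113
= 6371.7 ms


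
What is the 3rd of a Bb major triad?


Reasoning:
Major triad = root + major 3rd (4 semitones) + perfect 5th (7 semitones)
A triad on Bb stacks thirds, so the chord tones use letter names B-D-F
Root: Bb
Major 3rd above Bb: D
Perfect 5th above Bb: F
The 3rd = D


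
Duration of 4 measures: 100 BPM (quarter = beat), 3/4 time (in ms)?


Working:
Quarter-note beat duration = 60000 / 100 ms
Beats per measure (3/4) = 3
One measure = 3 × 60000 / 100 = 180000 / 100 ms
4 measures = 4 × 180000 / 100 = 720000 / 100
= 7200.0 ms


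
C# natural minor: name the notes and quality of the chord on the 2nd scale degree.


Let's work it out.
C# natural minor scale: C# D# E F# G# A B
Diatonic triad on degree 2 stacks scale notes 2, 4, 6: D# F# A
D#→F# = 3 semitones; D#→A = 6 semitones → diminished triad
= D# F# A (diminished)


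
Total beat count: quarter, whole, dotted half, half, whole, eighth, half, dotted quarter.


Working:
Beat values:
  quarter = 1 beat
  whole = 4 beats
  dotted half = 3 beats
  half = 2 beats
  whole = 4 beats
  eighth = 0.5 beats
  half = 2 beats
  dotted quarter = 1.5 beats
Sum = 1 + 4 + 3 + 2 + 4 + 0.5 + 2 + 1.5
= 18 beats


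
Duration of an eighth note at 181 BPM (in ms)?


Let's work it out.
One quarter-note beat = 60000 / BPM = 60000 / 181 ms
Eighth note = 1/2 × quarter note
Duration = 1/2 × 60000 / 181 = 30000 / 181
= 165.7 ms


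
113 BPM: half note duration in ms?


Working:
One quarter-note beat = 60000 / BPM = 60000 / 113 ms
Half note = 2 × quarter note
Duration = 2 × 60000 / 113 = 120000 / 113
= 1061.9 ms


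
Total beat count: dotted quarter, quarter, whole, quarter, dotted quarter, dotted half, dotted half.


Beat values:
  dotted quarter = 1.5 beats
  quarter = 1 beat
  whole = 4 beats
  quarter = 1 beat
  dotted quarter = 1.5 beats
  dotted half = 3 beats
  dotted half = 3 beats
Sum = 1.5 + 1 + 4 + 1 + 1.5 + 3 + 3
= 15 beats


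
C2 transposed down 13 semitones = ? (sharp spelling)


Step by step:
C2: chromatic position 0 in octave 2 → absolute = 2×12 + 0 = 24
Transpose down 13: 24 - 13 = 11
11 = 0×12 + 11 → B in octave 0
Result = B0


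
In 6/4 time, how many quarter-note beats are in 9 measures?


Reasoning:
Time signature 6/4: the bottom number 4 means the quarter note gets one count
The top number 6 means 6 quarter-note beats per measure
Total = 6 × 9 measures
= 54 quarter-note beats


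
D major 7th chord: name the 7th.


Solution.
Major 7th chord = root + major 3rd + perfect 5th + major 7th
Seventh chords stack in thirds, so the letter names are D-F-A-C
Root: D
Major 3rd above D: F#
Perfect 5th above D: A
Major 7th above D: C#
The 7th = C#


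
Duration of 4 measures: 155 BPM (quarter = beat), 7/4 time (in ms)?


Let's work it out.
Quarter-note beat duration = 60000 / 155 ms
Beats per measure (7/4) = 7
One measure = 7 × 60000 / 155 = 420000 / 155 ms
4 measures = 4 × 420000 / 155 = 1680000 / 155
= 10838.7 ms


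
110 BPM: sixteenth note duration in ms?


Solution.
One quarter-note beat = 60000 / BPM = 60000 / 110 ms
Sixteenth note = 1/4 × quarter note
Duration = 1/4 × 60000 / 110 = 15000 / 110
= 136.4 ms


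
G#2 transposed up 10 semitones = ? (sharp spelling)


Step by step:
G#2: chromatic position 8 in octave 2 → absolute = 2×12 + 8 = 32
Transpose up 10: 32 + 10 = 42
42 = 3×12 + 6 → F# in octave 3
Result = F#3


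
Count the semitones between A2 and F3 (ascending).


Solution.
Absolute semitone position = octave×12 + chromatic position
A2: 2×12 + 9 = 33
F3: 3×12 + 5 = 41
Difference = 41 - 33 = 8
= 8 semitones


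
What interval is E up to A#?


Solution.
Letter names: E → A spans 4 letter names → a 4th
Semitones: E → A# = 6 half-steps
A 4th of 6 semitones is an augmented 4th
= augmented 4th


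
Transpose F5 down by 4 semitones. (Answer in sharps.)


Let's work it out.
F5: chromatic position 5 in octave 5 → absolute = 5×12 + 5 = 65
Transpose down 4: 65 - 4 = 61
61 = 5×12 + 1 → C# in octave 5
Result = C#5


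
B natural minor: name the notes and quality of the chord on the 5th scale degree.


B natural minor scale: B C# D E F# G A
Diatonic triad on degree 5 stacks scale notes 5, 7, 2: F# A C#
F#→A = 3 semitones; F#→C# = 7 semitones → minor triad
= F# A C# (minor)


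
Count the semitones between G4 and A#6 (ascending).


Absolute semitone position = octave×12 + chromatic position
G4: 4×12 + 7 = 55
A#6: 6×12 + 10 = 82
Difference = 82 - 55 = 27
= 27 semitones


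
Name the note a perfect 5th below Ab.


A 5th spans 5 letter names, so from A we land on D
A perfect 5th = 7 semitones below Ab
Spell D at that pitch: Db
= Db


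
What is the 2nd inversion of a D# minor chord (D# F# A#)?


Let's work it out.
Root position: D# F# A#
2nd inversion: move root and 3rd up an octave
Bass note: A#
Notes (bottom to top) = A# D# F#


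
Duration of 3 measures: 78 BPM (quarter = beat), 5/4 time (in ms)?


Reasoning:
Quarter-note beat duration = 60000 / 78 ms
Beats per measure (5/4) = 5
One measure = 5 × 60000 / 78 = 300000 / 78 ms
3 measures = 3 × 300000 / 78 = 900000 / 78
= 11538.5 ms


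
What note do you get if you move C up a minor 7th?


Let's work it out.
minor 7th: 7 letter names, 10 semitones
Letter: C + 6 → B
Pitch: C + 10 semitones, spelled as a B → Bb
= Bb


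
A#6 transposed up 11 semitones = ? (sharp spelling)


Reasoning:
A#6: chromatic position 10 in octave 6 → absolute = 6×12 + 10 = 82
Transpose up 11: 82 + 11 = 93
93 = 7×12 + 9 → A in octave 7
Result = A7


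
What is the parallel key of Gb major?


Reasoning:
Parallel keys share the same tonic but differ in mode
Gb major → parallel is Gb minor
= Gb minor


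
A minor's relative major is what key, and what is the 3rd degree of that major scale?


Let's work it out.
The relative major shares the key signature and is a minor 3rd above the minor tonic
A minor 3rd above A is C
→ relative major of A minor is C major
C major scale: C D E F G A B
= C major; 3rd degree = E


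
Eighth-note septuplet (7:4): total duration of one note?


Reasoning:
Septuplet: 7 notes occupy the space of 4 eighth notes
Space = 4 × 1/2 = 2 beats
Each septuplet note = 2 / 7 = 2/7 beats
= 2/7 beats


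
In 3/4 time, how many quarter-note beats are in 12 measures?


Working:
Time signature 3/4: the bottom number 4 means the quarter note gets one count
The top number 3 means 3 quarter-note beats per measure
Total = 3 × 12 measures
= 36 quarter-note beats


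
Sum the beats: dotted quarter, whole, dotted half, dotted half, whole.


Let's work it out.
Beat values:
  dotted quarter = 1.5 beats
  whole = 4 beats
  dotted half = 3 beats
  dotted half = 3 beats
  whole = 4 beats
Sum = 1.5 + 4 + 3 + 3 + 4
= 15.5 beats


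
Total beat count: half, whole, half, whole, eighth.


Step by step:
Beat values:
  half = 2 beats
  whole = 4 beats
  half = 2 beats
  whole = 4 beats
  eighth = 0.5 beats
Sum = 2 + 4 + 2 + 4 + 0.5
= 12.5 beats


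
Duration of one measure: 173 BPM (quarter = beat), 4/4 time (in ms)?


Solution.
Quarter-note beat duration = 60000 / 173 ms
Beats per measure (4/4) = 4
One measure = 4 × 60000 / 173 = 240000 / 173 ms
= 1387.3 ms


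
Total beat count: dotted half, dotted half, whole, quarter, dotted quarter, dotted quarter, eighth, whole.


Beat values:
  dotted half = 3 beats
  dotted half = 3 beats
  whole = 4 beats
  quarter = 1 beat
  dotted quarter = 1.5 beats
  dotted quarter = 1.5 beats
  eighth = 0.5 beats
  whole = 4 beats
Sum = 3 + 3 + 4 + 1 + 1.5 + 1.5 + 0.5 + 4
= 18.5 beats


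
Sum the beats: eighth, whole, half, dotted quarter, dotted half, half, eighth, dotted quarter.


Solution.
Beat values:
  eighth = 0.5 beats
  whole = 4 beats
  half = 2 beats
  dotted quarter = 1.5 beats
  dotted half = 3 beats
  half = 2 beats
  eighth = 0.5 beats
  dotted quarter = 1.5 beats
Sum = 0.5 + 4 + 2 + 1.5 + 3 + 2 + 0.5 + 1.5
= 15 beats


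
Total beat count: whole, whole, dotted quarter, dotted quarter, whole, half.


Beat values:
  whole = 4 beats
  whole = 4 beats
  dotted quarter = 1.5 beats
  dotted quarter = 1.5 beats
  whole = 4 beats
  half = 2 beats
Sum = 4 + 4 + 1.5 + 1.5 + 4 + 2
= 17 beats


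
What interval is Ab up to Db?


Solution.
Letter names: A → D spans 4 letter names → a 4th
Semitones: Ab → Db = 5 half-steps
A 4th of 5 semitones is a perfect 4th
= perfect 4th


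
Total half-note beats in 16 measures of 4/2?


Let's work it out.
Time signature 4/2: the bottom number 2 means the half note gets one count
The top number 4 means 4 half-note beats per measure
Total = 4 × 16 measures
= 64 half-note beats


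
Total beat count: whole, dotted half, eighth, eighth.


Let's work it out.
Beat values:
  whole = 4 beats
  dotted half = 3 beats
  eighth = 0.5 beats
  eighth = 0.5 beats
Sum = 4 + 3 + 0.5 + 0.5
= 8 beats


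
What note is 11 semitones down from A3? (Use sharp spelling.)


Solution.
A3: chromatic position 9 in octave 3 → absolute = 3×12 + 9 = 45
Transpose down 11: 45 - 11 = 34
34 = 2×12 + 10 → A# in octave 2
Result = A#2


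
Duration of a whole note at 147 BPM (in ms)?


Let's work it out.
One quarter-note beat = 60000 / BPM = 60000 / 147 ms
Whole note = 4 × quarter note
Duration = 4 × 60000 / 147 = 240000 / 147
= 1632.7 ms


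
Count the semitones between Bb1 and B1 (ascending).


Reasoning:
Absolute semitone position = octave×12 + chromatic position
Bb1: 1×12 + 10 = 22
B1: 1×12 + 11 = 23
Difference = 23 - 22 = 1
= 1 semitone


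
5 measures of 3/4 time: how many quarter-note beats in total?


Let's work it out.
Time signature 3/4: the bottom number 4 means the quarter note gets one count
The top number 3 means 3 quarter-note beats per measure
Total = 3 × 5 measures
= 15 quarter-note beats


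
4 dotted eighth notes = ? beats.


Solution.
Base eighth note = 1/2 beats
Dot 1 adds half the previous value: +1/4
One dotted eighth = 1/2 + 1/4 = 3/4
4 of them = 4 × 3/4 = 3
= 3 beats


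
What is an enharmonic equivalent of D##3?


Let's work it out.
Enharmonic notes sound the same pitch but are spelled with different letter names
D## and E name the same pitch class
= E3


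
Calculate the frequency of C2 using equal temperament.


Solution.
f = 440 × 2^(n/12) where n = semitones from A4
C2: -33 semitones from A4
f = 440 × 2^(-33/12)
f = 65.41 Hz


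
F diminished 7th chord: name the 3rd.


Diminished 7th chord = root + minor 3rd + diminished 5th + diminished 7th
Seventh chords stack in thirds, so the letter names are F-A-C-E
Root: F
Minor 3rd above F: Ab
Diminished 5th above F: Cb
Diminished 7th above F: Ebb
The 3rd = Ab


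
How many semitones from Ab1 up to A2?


Let's work it out.
Absolute semitone position = octave×12 + chromatic position
Ab1: 1×12 + 8 = 20
A2: 2×12 + 9 = 33
Difference = 33 - 20 = 13
= 13 semitones


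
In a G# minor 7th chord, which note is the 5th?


Reasoning:
Minor 7th chord = root + minor 3rd + perfect 5th + minor 7th
Seventh chords stack in thirds, so the letter names are G-B-D-F
Root: G#
Minor 3rd above G#: B
Perfect 5th above G#: D#
Minor 7th above G#: F#
The 5th = D#


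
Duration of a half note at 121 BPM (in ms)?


Working:
One quarter-note beat = 60000 / BPM = 60000 / 121 ms
Half note = 2 × quarter note
Duration = 2 × 60000 / 121 = 120000 / 121
= 991.7 ms


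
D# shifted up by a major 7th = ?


Working:
major 7th: 7 letter names, 11 semitones
Letter: D + 6 → C
Pitch: D# + 11 semitones, spelled as a C → C##
= C##


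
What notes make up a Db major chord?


Working:
Major triad = root + major 3rd (4 semitones) + perfect 5th (7 semitones)
A triad on Db stacks thirds, so the chord tones use letter names D-F-A
Root: Db
Major 3rd above Db: F
Perfect 5th above Db: Ab
Chord = Db F Ab


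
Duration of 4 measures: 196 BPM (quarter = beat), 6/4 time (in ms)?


Quarter-note beat duration = 60000 / 196 ms
Beats per measure (6/4) = 6
One measure = 6 × 60000 / 196 = 360000 / 196 ms
4 measures = 4 × 360000 / 196 = 1440000 / 196
= 7346.9 ms


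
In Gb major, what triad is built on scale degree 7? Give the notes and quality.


Solution.
Gb major scale: Gb Ab Bb Cb Db Eb F
Diatonic triad on degree 7 stacks scale notes 7, 2, 4: F Ab Cb
F→Ab = 3 semitones; F→Cb = 6 semitones → diminished triad
= F Ab Cb (diminished)


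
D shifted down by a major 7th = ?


Reasoning:
major 7th: 7 letter names, 11 semitones
Letter: D - 6 → E
Pitch: D - 11 semitones, spelled as an E → Eb
= Eb


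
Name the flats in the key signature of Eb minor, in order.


Step by step:
Flat minor keys: A(0), D(1), G(2), C(3), F(4), Bb(5), Eb(6), Ab(7)
Eb minor has 6 flats
Order of flats: Bb Eb Ab Db Gb Cb Fb → first 6: Bb, Eb, Ab, Db, Gb, Cb
= Bb, Eb, Ab, Db, Gb, Cb


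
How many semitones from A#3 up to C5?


Solution.
Absolute semitone position = octave×12 + chromatic position
A#3: 3×12 + 10 = 46
C5: 5×12 + 0 = 60
Difference = 60 - 46 = 14
= 14 semitones


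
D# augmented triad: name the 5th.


Step by step:
Augmented triad = root + major 3rd (4 semitones) + augmented 5th (8 semitones)
A triad on D# stacks thirds, so the chord tones use letter names D-F-A
Root: D#
Major 3rd above D#: F##
Augmented 5th above D#: A##
The 5th = A##


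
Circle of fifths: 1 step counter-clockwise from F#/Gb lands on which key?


Step by step:
Each counter-clockwise step moves down a perfect 5th (= up a perfect 4th)
From F#/Gb: F#/Gb → B
= B


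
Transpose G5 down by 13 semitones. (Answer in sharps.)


Let's work it out.
G5: chromatic position 7 in octave 5 → absolute = 5×12 + 7 = 67
Transpose down 13: 67 - 13 = 54
54 = 4×12 + 6 → F# in octave 4
Result = F#4


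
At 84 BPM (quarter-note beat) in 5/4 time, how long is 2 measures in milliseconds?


Let's work it out.
Quarter-note beat duration = 60000 / 84 ms
Beats per measure (5/4) = 5
One measure = 5 × 60000 / 84 = 300000 / 84 ms
2 measures = 2 × 300000 / 84 = 600000 / 84
= 7142.9 ms


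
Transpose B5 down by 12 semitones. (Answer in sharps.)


Reasoning:
B5: chromatic position 11 in octave 5 → absolute = 5×12 + 11 = 71
Transpose down 12: 71 - 12 = 59
59 = 4×12 + 11 → B in octave 4
Result = B4


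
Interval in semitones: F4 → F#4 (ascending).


Let's work it out.
Absolute semitone position = octave×12 + chromatic position
F4: 4×12 + 5 = 53
F#4: 4×12 + 6 = 54
Difference = 54 - 53 = 1
= 1 semitone


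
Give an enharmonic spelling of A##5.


Enharmonic notes sound the same pitch but are spelled with different letter names
A## and B name the same pitch class
= B5
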